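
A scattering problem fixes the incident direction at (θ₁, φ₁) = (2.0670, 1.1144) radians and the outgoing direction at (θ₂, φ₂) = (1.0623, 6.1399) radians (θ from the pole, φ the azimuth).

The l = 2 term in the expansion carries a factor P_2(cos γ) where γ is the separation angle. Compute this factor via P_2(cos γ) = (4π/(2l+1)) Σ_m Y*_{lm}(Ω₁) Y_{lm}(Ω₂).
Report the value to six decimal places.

Addition theorem: P_2(cos γ) = (4π/5) Σ_m Y*_{lm}(Ω₁) Y_{lm}(Ω₂), m = −2…2:
  m=-2: (-0.182679+0.236352i) × (+0.282694+0.083305i) = -0.071332+0.051597i  (running Σ = -0.071332+0.051597i)
  m=-1: (-0.142547-0.290339i) × (+0.325171+0.046914i) = -0.032731-0.101097i  (running Σ = -0.104063-0.049500i)
  m=0: (-0.100930-0.000000i) × (-0.091113+0.000000i) = +0.009196+0.000000i  (running Σ = -0.094867-0.049500i)
  m=1: (+0.142547-0.290339i) × (-0.325171+0.046914i) = -0.032731+0.101097i  (running Σ = -0.127598+0.051597i)
  m=2: (-0.182679-0.236352i) × (+0.282694-0.083305i) = -0.071332-0.051597i  (running Σ = -0.198930+0.000000i)
Σ over m = -0.198930+0.000000i; ×(4π/5) → -0.499965+0.000000i. Real part: -0.499965

-0.499965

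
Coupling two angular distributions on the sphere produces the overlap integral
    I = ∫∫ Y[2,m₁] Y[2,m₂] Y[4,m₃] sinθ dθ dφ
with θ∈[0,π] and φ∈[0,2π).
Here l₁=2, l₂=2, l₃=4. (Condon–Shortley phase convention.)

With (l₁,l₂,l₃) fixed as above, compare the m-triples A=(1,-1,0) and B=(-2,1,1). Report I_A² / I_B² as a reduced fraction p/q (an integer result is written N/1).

16/5

l's match ⇒ only the (l;m) 3-j factors differ between A and B.
A: triangle coeff Δ(2,2,4) = 1/630; Σ_t [0,0]: t=0:+1/36 = 1/36; (3j)²=8/315 [(2 2 4; 1 -1 0)], sign=+1
B: triangle coeff Δ(2,2,4) = 1/630; Σ_t [0,0]: t=0:+1/144 = 1/144; (3j)²=1/126 [(2 2 4; -2 1 1)], sign=-1
I_A²/I_B² = (8/315)/(1/126) = 16/5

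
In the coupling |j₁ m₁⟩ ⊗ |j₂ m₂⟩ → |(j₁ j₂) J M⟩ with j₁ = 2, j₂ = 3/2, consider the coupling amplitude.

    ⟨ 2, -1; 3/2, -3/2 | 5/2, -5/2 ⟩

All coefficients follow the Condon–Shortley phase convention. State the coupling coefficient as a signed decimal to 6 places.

+0.654654  (= +√(3/7))

√[6·1!3!2!/7! · 1!3!0!3!0!5!] = √(432/7)
  +(−1)^0/∏(0,1,3,0,0,2)! = 1/12  (running 1/12)
⟨..|..⟩ = √(432/7)·(1/12) = +0.654654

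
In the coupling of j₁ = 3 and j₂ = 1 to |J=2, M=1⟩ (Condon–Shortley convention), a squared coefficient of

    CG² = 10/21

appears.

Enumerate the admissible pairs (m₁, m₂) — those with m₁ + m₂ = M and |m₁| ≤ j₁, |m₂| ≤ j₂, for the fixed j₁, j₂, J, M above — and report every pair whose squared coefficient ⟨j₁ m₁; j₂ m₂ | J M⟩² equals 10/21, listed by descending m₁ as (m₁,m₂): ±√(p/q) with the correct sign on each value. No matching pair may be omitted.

Admissible pairs with m₁+m₂ = M = 1: (0,1), (1,0), (2,-1)
  (m₁,m₂)=(2,-1): CG² = 10/21, CG = +√(10/21)   ← matches the target
  (m₁,m₂)=(1,0): CG² = 8/21, CG = −√(8/21)
  (m₁,m₂)=(0,1): CG² = 1/7, CG = +√(1/7)
Pairs with CG² = 10/21: (2,-1): +√(10/21)

(2,-1): +√(10/21)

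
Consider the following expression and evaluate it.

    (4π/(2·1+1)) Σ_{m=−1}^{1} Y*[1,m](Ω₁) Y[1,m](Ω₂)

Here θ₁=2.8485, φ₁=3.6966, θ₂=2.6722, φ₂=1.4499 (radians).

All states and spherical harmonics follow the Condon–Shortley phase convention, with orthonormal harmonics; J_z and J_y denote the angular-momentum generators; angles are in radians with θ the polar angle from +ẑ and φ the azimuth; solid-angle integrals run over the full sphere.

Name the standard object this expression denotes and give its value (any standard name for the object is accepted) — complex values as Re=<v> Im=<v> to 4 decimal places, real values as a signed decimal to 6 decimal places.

This sum is the spherical-harmonic addition theorem: it equals the Legendre polynomial P_l(cos γ) of the angle γ between the two directions.
Addition theorem: P_1(cos γ) = (4π/3) Σ_m Y*_{lm}(Ω₁) Y_{lm}(Ω₂), m = −1…1:
  term(m=-1) = -0.009759+0.012170i   from Y*(Ω₁)=-0.084835-0.052599i, Y(Ω₂)=+0.018848-0.155142i
  term(m=+0) = +0.203832+0.000000i   from Y*(Ω₁)=-0.467766-0.000000i, Y(Ω₂)=-0.435757+0.000000i
  term(m=+1) = -0.009759-0.012170i   from Y*(Ω₁)=+0.084835-0.052599i, Y(Ω₂)=-0.018848-0.155142i
Accumulated sum +0.184314+0.000000i; after 4π/(2l+1) scaling, +0.772051+0.000000i ⇒ P_1 = 0.772051

Legendre polynomial (addition theorem), +0.772051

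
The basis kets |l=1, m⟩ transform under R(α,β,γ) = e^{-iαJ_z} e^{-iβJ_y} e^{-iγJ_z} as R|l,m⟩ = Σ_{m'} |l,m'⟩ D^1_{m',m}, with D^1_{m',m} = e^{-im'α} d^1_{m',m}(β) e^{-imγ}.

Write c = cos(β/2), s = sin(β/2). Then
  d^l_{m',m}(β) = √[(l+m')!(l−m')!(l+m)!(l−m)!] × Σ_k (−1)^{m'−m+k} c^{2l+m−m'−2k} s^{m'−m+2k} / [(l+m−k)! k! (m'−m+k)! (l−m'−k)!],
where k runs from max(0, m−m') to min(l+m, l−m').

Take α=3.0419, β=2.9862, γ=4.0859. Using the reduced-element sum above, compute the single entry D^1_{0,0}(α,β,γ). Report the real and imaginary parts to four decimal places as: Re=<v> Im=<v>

Re=-0.9880 Im=0.0000

Split into d^1_{0,0}(β=2.9862) × two z-phases.
Half-angle: c=0.077618, s=0.996983. N=√(1·1·1·1)=1.000000
k: max(0,(0)−(0))=0 … min(1+(0),1−(0))=1
  k=0: (−1)^0·1.0000/(1)·0.0776^2·0.9970^0 = +0.006025
  k=1: (−1)^1·1.0000/(1)·0.0776^0·0.9970^2 = -0.993975
d^1_{0,0}(2.9862) = +0.006025 -0.993975 = -0.987951
Phases: e^{-i·(0)·3.0419}=+1.000000+0.000000i, e^{-i·(0)·4.0859}=+1.000000+0.000000i ⇒ D=-0.987951+0.000000i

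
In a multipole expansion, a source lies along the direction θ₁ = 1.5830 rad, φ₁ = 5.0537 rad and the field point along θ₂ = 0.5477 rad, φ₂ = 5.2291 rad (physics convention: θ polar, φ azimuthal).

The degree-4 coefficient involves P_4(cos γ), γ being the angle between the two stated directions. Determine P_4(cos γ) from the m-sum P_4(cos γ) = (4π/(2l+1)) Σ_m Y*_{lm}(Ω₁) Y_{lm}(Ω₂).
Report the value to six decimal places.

-0.292609

Addition theorem: P_4(cos γ) = (4π/9) Σ_m Y*_{lm}(Ω₁) Y_{lm}(Ω₂), m = −4…4:
  term(m=-4) = 0.01099 - 0.00929j   from Y*(Ω₁)=0.09030 + 0.43309j, Y(Ω₂)=-0.01549 - 0.02862j
  term(m=-3) = -0.00199 + 0.00116j   from Y*(Ω₁)=0.01304 - 0.00794j, Y(Ω₂)=-0.15085 - 0.00312j
  term(m=-2) = -0.11675 + 0.04272j   from Y*(Ω₁)=0.25925 + 0.21078j, Y(Ω₂)=-0.19046 + 0.31963j
  term(m=-1) = 0.00754 - 0.00134j   from Y*(Ω₁)=0.00579 - 0.01631j, Y(Ω₂)=0.21839 + 0.38435j
  term(m=+0) = -0.00915 + 0.00000j   from Y*(Ω₁)=0.31688 + 0.00000j, Y(Ω₂)=-0.02886 + 0.00000j
  term(m=+1) = 0.00754 + 0.00134j   from Y*(Ω₁)=-0.00579 - 0.01631j, Y(Ω₂)=-0.21839 + 0.38435j
  term(m=+2) = -0.11675 - 0.04272j   from Y*(Ω₁)=0.25925 - 0.21078j, Y(Ω₂)=-0.19046 - 0.31963j
  term(m=+3) = -0.00199 - 0.00116j   from Y*(Ω₁)=-0.01304 - 0.00794j, Y(Ω₂)=0.15085 - 0.00312j
  term(m=+4) = 0.01099 + 0.00929j   from Y*(Ω₁)=0.09030 - 0.43309j, Y(Ω₂)=-0.01549 + 0.02862j
Σ over m = -0.20957 - 0.00000j; ×(4π/9) → -0.29261 - 0.00000j. Real part: -0.292609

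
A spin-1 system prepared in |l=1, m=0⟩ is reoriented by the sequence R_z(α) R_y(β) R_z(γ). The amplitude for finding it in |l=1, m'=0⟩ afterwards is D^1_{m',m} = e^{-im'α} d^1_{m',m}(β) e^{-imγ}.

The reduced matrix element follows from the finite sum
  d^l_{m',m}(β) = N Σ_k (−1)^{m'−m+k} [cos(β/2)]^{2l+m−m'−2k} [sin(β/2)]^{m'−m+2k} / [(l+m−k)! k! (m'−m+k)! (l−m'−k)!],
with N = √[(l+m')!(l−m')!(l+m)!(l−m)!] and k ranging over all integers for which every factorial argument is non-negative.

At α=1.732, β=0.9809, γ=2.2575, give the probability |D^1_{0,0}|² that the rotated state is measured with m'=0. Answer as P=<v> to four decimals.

P=0.3094

Split into d^1_{0,0}(β=0.9809) × two z-phases.
Half-angle: c=0.882121, s=0.471023. N=√(1·1·1·1)=1.000000
k: max(0,(0)−(0))=0 … min(1+(0),1−(0))=1
  k=0: (−1)^0·1.0000/(1)·0.8821^2·0.4710^0 = +0.778137
  k=1: (−1)^1·1.0000/(1)·0.8821^0·0.4710^2 = -0.221863
d^1_{0,0}(0.9809) = +0.778137 -0.221863 = +0.556275
|D^1_{0,0}|² = |d^1_{0,0}(β)|² = (+0.556275)² = 0.309442 (the z-rotation phases have unit modulus)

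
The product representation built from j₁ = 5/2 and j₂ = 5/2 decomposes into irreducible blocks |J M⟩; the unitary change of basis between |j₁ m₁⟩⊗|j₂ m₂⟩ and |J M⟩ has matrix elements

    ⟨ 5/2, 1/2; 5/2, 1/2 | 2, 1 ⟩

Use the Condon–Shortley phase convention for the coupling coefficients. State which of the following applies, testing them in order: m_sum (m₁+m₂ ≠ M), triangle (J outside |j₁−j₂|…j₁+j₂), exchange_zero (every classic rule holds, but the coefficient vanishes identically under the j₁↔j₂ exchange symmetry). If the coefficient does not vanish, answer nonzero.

exchange_zero

m-sum: m₁+m₂ = 1/2+1/2 = 1, M = 1  ✓
triangle: |j₁−j₂| = 0 ≤ J = 2 ≤ j₁+j₂ = 5  ✓
exchange: j₁=j₂ and m₁=m₂, and (−1)^(j₁+j₂−J) = (−1)^3 = −1 forces ⟨j₁m₁;j₂m₂|JM⟩ = −⟨j₂m₂;j₁m₁|JM⟩ = −⟨j₁m₁;j₂m₂|JM⟩ ⇒ the coefficient vanishes identically
Racah sum check: Σ_k collapses to 0 ⇒ CG = 0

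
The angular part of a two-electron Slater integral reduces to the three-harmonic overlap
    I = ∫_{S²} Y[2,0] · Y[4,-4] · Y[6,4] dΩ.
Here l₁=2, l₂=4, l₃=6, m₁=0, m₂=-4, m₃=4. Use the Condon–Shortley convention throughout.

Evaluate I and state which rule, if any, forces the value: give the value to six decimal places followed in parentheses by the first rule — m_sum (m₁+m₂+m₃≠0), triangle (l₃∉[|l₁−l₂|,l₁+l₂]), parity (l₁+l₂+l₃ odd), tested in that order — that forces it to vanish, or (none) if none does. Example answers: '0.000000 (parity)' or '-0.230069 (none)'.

0.106690 (none)

Checks pass: Σm=0; 12 even; l₃=6∈[2,6].
(2·2+1)(2·4+1)(2·6+1) = 585
Δ: 0! 4! 8! / 13! → 1/6435
sum: t=0:+1/2304 = 1/2304
3j²(2 4 6; 0 0 0) = Δ·Π!·Σ² = 5/143  (sign +1)
sum: t=0:+1/161280 = 1/161280
3j²(2 4 6; 0 -4 4) = Δ·Π!·Σ² = 1/143  (sign +1)
combine: 4πI² = 585·5/143·1/143 = 225/1573
take √, sign +1: I = 0.10668957
No selection rule forces the value: the integral is nonzero (none).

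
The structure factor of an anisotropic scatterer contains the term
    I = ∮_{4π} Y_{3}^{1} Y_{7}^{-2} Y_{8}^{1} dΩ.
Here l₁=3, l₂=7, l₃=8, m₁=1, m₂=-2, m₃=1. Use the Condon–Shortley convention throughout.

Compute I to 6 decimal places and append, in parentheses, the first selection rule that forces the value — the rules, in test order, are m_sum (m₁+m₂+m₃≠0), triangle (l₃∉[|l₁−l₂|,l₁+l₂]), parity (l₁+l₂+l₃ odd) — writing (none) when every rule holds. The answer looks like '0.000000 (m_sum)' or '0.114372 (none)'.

0.048853 (none)

Checks pass: Σm=0; 18 even; l₃=8∈[4,10].
(2·3+1)(2·7+1)(2·8+1) = 1785
Δ: 2! 4! 12! / 19! → 1/5290740
sum: t=0:+1/7257600 t=1:−1/2073600 t=2:+1/7257600 = -1/4838400
3j²(3 7 8; 0 0 0) = Δ·Π!·Σ² = 252/20995  (sign -1)
sum: t=0:+1/4838400 t=1:−1/5806080 t=2:+1/104509440 = 23/522547200
3j²(3 7 8; 1 -2 1) = Δ·Π!·Σ² = 529/377910  (sign -1)
combine: 4πI² = 1785·252/20995·529/377910 = 155526/5185765
take √, sign +1: I = 0.04885288
No selection rule forces the value: the integral is nonzero (none).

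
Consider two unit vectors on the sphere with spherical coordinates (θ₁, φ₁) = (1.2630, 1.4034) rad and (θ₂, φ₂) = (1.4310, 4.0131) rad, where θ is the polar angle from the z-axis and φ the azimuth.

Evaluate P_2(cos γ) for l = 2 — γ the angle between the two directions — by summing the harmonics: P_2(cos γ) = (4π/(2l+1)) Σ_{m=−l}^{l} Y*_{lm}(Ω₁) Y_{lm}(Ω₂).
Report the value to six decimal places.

Summing Y*_{l m}(θ₁,φ₁)·Y_{l m}(θ₂,φ₂) over m ∈ [−2, 2]; prefactor 4π/(2·2+1) = 2.513274:
  term(m=-2) = (0.064523, 0.116165)   from Y*(Ω₁)=(-0.331342, 0.115270), Y(Ω₂)=(-0.064910, -0.373171)
  term(m=-1) = (-0.020492, -0.012059)   from Y*(Ω₁)=(0.037164, 0.219933), Y(Ω₂)=(-0.068614, 0.081579)
  term(m=+0) = (0.067883, 0.000000)   from Y*(Ω₁)=(-0.228548, -0.000000), Y(Ω₂)=(-0.297021, 0.000000)
  term(m=+1) = (-0.020492, 0.012059)   from Y*(Ω₁)=(-0.037164, 0.219933), Y(Ω₂)=(0.068614, 0.081579)
  term(m=+2) = (0.064523, -0.116165)   from Y*(Ω₁)=(-0.331342, -0.115270), Y(Ω₂)=(-0.064910, 0.373171)
Total Σ_m = (0.155945, 0.000000). Multiply by 2.513274: (0.391933, 0.000000). P_2(cos γ) = 0.391933

0.391933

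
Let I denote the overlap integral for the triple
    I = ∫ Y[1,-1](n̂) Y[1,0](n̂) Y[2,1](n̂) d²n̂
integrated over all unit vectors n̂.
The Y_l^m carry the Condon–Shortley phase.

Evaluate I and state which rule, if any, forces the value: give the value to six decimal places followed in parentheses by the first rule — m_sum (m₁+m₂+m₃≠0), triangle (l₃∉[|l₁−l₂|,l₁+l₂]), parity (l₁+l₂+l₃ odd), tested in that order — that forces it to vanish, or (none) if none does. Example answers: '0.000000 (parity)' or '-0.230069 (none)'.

Rules hold: Σm=0, L=4 even, 0≤2≤2.
N = 3·3·5 = 45
Δ = 0!·2!·2!/5! = 1/30
Racah Σ t=0..0: t=0:+1/1 = 1/1
⇒ 3j(1 1 2; 0 0 0)² = 2/15, sgn +1
Racah Σ t=0..0: t=0:+1/2 = 1/2
⇒ 3j(1 1 2; -1 0 1)² = 1/10, sgn -1
4πI² = N·(3j₀)²·(3jₘ)² = 3/5
I = -1·√(0.6/4π) = -0.21850969
No selection rule forces the value: the integral is nonzero (none).

-0.218510 (none)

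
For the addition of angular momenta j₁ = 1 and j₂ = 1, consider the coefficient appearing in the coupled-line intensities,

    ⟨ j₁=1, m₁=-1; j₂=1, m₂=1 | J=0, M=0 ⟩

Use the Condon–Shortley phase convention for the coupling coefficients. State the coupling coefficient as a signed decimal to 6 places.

triangle: 2!*0!*0!/3! = 2/6
(j±m)!: 0!*2!*2!*0!*0!*0! = 4
prefactor² = (2J+1)*Δ*N² = 4/3
  k=2: +1/(2!*0!*0!*0!*0!*0!) = 1/2
Σ = 1/2  ⇒  CG² = 4/3*(1/2)² = 1/3
CG = +√(1/3) = +0.577350

+0.577350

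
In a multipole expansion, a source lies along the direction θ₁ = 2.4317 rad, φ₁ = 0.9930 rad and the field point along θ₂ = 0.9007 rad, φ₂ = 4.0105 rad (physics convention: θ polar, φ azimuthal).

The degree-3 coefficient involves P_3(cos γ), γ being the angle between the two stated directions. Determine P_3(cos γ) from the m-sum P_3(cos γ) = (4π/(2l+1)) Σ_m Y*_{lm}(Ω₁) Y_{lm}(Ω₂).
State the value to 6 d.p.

Summing Y*_{l m}(θ₁,φ₁)·Y_{l m}(θ₂,φ₂) over m ∈ [−3, 3]; prefactor 4π/(2·3+1) = 1.795196:
  [-3]  conj(Y_{3,-3})(Ω₁) = (-0.113986, 0.018698) ; Y_{3,-3}(Ω₂) = (0.172818, 0.102391) ; Δ = (-0.021613, -0.008440)
  [-2]  conj(Y_{3,-2})(Ω₁) = (0.132812, -0.301276) ; Y_{3,-2}(Ω₂) = (-0.064817, -0.384469) ; Δ = (-0.124440, -0.031534)
  [-1]  conj(Y_{3,-1})(Ω₁) = (0.215833, 0.331020) ; Y_{3,-1}(Ω₂) = (-0.151864, 0.179610) ; Δ = (-0.092232, -0.011504)
  [+0]  conj(Y_{3,0})(Ω₁) = (0.035069, -0.000000) ; Y_{3,0}(Ω₂) = (-0.248317, 0.000000) ; Δ = (-0.008708, 0.000000)
  [+1]  conj(Y_{3,1})(Ω₁) = (-0.215833, 0.331020) ; Y_{3,1}(Ω₂) = (0.151864, 0.179610) ; Δ = (-0.092232, 0.011504)
  [+2]  conj(Y_{3,2})(Ω₁) = (0.132812, 0.301276) ; Y_{3,2}(Ω₂) = (-0.064817, 0.384469) ; Δ = (-0.124440, 0.031534)
  [+3]  conj(Y_{3,3})(Ω₁) = (0.113986, 0.018698) ; Y_{3,3}(Ω₂) = (-0.172818, 0.102391) ; Δ = (-0.021613, 0.008440)
Accumulated sum (-0.485278, -0.000000); after 4π/(2l+1) scaling, (-0.871169, -0.000000) ⇒ P_3 = -0.871169

-0.871169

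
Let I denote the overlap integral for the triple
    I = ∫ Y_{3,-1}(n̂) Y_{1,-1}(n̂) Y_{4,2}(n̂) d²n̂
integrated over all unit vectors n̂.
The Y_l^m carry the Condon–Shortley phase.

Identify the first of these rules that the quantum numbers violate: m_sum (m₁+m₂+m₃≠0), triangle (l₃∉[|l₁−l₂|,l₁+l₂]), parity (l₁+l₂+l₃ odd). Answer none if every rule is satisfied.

none

m₁+m₂+m₃ = -1 − 1 + 2 = 0  ✓
triangle: |3−1|=2 ≤ l₃=4 ≤ 3+1=4  ✓
parity: l₁+l₂+l₃ = 8 is even  ✓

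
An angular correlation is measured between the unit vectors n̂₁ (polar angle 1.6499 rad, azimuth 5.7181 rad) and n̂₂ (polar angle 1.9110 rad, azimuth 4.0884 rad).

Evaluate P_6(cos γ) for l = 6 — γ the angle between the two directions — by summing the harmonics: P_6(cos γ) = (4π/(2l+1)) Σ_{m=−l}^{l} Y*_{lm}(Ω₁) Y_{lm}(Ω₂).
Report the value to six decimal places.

Summing Y*_{l m}(θ₁,φ₁)·Y_{l m}(θ₂,φ₂) over m ∈ [−6, 6]; prefactor 4π/(2·6+1) = 0.966644:
  m=-6: (-0.459479, 0.116795) × (0.279357, 0.192080) = (-0.150793, -0.055629)  (running Σ = (-0.150793, -0.055629))
  m=-5: (0.123731, 0.040477) × (0.008998, 0.415602) = (-0.015709, 0.051787)  (running Σ = (-0.166502, -0.003842))
  m=-4: (0.208757, 0.253170) × (-0.050580, 0.038104) = (-0.020206, -0.004851)  (running Σ = (-0.186708, -0.008693))
  m=-3: (-0.018556, -0.148318) × (0.308694, 0.095886) = (0.008494, -0.047564)  (running Σ = (-0.178214, -0.056257))
  m=-2: (0.122705, -0.260219) × (0.054637, 0.163330) = (0.049206, 0.005824)  (running Σ = (-0.129008, -0.050434))
  m=-1: (-0.131941, 0.083658) × (0.156645, -0.217578) = (-0.002466, 0.041812)  (running Σ = (-0.131474, -0.008622))
  m=0: (-0.276944, -0.000000) × (0.197362, 0.000000) = (-0.054658, -0.000000)  (running Σ = (-0.186132, -0.008622))
  m=1: (0.131941, 0.083658) × (-0.156645, -0.217578) = (-0.002466, -0.041812)  (running Σ = (-0.188598, -0.050434))
  m=2: (0.122705, 0.260219) × (0.054637, -0.163330) = (0.049206, -0.005824)  (running Σ = (-0.139392, -0.056257))
  m=3: (0.018556, -0.148318) × (-0.308694, 0.095886) = (0.008494, 0.047564)  (running Σ = (-0.130898, -0.008693))
  m=4: (0.208757, -0.253170) × (-0.050580, -0.038104) = (-0.020206, 0.004851)  (running Σ = (-0.151104, -0.003842))
  m=5: (-0.123731, 0.040477) × (-0.008998, 0.415602) = (-0.015709, -0.051787)  (running Σ = (-0.166813, -0.055629))
  m=6: (-0.459479, -0.116795) × (0.279357, -0.192080) = (-0.150793, 0.055629)  (running Σ = (-0.317606, 0.000000))
Total Σ_m = (-0.317606, 0.000000). Multiply by 0.966644: (-0.307012, 0.000000). P_6(cos γ) = -0.307012

-0.307012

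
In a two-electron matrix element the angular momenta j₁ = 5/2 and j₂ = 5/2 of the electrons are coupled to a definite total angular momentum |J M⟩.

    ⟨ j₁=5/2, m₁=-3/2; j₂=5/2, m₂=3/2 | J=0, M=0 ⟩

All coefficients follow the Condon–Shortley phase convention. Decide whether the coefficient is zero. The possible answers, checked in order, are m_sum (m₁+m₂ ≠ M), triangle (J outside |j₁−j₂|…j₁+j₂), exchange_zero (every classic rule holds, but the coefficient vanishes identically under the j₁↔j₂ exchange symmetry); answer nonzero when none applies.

nonzero

m-sum: m₁+m₂ = -3/2+3/2 = 0, M = 0  ✓
triangle: |j₁−j₂| = 0 ≤ J = 0 ≤ j₁+j₂ = 5  ✓
exchange: j₁≠j₂ or m₁≠m₂ — the exchange symmetry imposes no constraint here
value check: CG = +√(1/6) = +0.408248 ≠ 0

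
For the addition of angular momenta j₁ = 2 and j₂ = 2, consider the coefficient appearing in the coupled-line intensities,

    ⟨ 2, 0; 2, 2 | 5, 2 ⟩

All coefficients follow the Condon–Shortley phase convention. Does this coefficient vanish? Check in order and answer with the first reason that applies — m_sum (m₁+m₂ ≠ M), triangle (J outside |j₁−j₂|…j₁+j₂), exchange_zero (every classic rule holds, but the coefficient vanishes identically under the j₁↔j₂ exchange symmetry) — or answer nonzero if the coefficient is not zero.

triangle

m-sum: m₁+m₂ = 0+2 = 2, M = 2  ✓
triangle: need |j₁−j₂| ≤ J ≤ j₁+j₂, i.e. J ∈ [0, 4]; J = 5 is outside ✗ ⇒ coefficient is 0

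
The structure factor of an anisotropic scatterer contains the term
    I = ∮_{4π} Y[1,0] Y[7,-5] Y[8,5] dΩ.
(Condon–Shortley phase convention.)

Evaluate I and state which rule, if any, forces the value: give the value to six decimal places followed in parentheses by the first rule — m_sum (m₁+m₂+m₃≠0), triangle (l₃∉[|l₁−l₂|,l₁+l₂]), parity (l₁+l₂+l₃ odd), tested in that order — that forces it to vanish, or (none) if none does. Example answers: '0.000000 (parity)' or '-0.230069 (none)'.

-0.191081 (none)

m-sum 0 ✓  L=16 even ✓  6≤8≤8 ✓
Π(2lᵢ+1) = 3×15×17 = 765
triangle coeff Δ(1,7,8) = 1/2040
Σ_t [0,0]: t=0:+1/25401600 = 1/25401600
(3j)²=8/255 [(1 7 8; 0 0 0)], sign=+1
Σ_t [0,0]: t=0:+1/958003200 = 1/958003200
(3j)²=13/680 [(1 7 8; 0 -5 5)], sign=-1
⇒ 4πI² = 39/85
I = (-1)√(39/85/(4π)) = -0.19108118
No selection rule forces the value: the integral is nonzero (none).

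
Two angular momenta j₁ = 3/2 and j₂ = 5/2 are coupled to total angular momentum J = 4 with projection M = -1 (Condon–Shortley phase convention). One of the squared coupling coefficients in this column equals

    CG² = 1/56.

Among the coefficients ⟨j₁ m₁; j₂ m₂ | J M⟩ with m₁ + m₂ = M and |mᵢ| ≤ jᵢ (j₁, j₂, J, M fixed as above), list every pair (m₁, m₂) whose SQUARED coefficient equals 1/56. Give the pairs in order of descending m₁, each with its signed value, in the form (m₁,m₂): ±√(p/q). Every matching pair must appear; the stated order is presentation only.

Admissible pairs with m₁+m₂ = M = -1: (-3/2,1/2), (-1/2,-1/2), (1/2,-3/2), (3/2,-5/2)
  (m₁,m₂)=(3/2,-5/2): CG² = 1/56, CG = +√(1/56)   ← matches the target
  (m₁,m₂)=(1/2,-3/2): CG² = 15/56, CG = +√(15/56)
  (m₁,m₂)=(-1/2,-1/2): CG² = 15/28, CG = +√(15/28)
  (m₁,m₂)=(-3/2,1/2): CG² = 5/28, CG = +√(5/28)
Pairs with CG² = 1/56: (3/2,-5/2): +√(1/56)

(3/2,-5/2): +√(1/56)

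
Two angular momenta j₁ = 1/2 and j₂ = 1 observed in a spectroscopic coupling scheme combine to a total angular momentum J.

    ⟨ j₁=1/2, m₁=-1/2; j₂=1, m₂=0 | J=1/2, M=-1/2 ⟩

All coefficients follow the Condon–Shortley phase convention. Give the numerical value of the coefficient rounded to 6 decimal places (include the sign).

−√(1/3) ≈ -0.577350

j₁+j₂−J=1  J+j₁−j₂=0  J−j₁+j₂=1  j₁+j₂+J+1=3
(j₁±m₁, j₂±m₂, J±M) = (0,1,1,1,0,1)
P² = 1/3
sum k=1..1:
  [1] −1/1 = -1
S = -1
C² = P²·S² = 1/3 ; C = -0.577350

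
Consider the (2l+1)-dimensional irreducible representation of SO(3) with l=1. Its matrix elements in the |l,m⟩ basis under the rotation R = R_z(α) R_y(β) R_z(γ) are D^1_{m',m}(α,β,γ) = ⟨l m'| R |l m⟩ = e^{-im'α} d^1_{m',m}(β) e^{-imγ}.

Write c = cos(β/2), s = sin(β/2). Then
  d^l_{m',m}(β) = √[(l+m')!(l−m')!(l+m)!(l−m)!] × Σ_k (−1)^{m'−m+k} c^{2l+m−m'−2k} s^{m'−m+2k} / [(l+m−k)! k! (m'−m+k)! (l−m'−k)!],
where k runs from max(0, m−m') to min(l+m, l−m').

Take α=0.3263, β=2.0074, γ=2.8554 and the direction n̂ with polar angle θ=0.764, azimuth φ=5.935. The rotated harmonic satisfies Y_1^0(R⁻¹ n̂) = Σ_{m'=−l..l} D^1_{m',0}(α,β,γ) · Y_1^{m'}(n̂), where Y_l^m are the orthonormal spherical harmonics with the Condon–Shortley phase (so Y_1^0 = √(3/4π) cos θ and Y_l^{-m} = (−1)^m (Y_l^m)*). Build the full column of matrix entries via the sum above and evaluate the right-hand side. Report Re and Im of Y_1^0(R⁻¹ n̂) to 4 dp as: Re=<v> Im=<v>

Re=0.0901 Im=0.0000

Need the full column D^1_{m',0} for m'=−1..1 at α=0.3263, β=2.0074, γ=2.8554.
cos(β/2)=0.537185, sin(β/2)=0.843464
d^1_{-1,0}: single k=1 term ⇒ +0.640775;  D = +0.606965+0.205394i
d^1_{0,0}: k∈[0..1] ⇒ +0.288568 -0.711432 = -0.422864;  D = -0.422864+0.000000i
d^1_{1,0}: single k=0 term ⇒ -0.640775;  D = -0.606965+0.205394i
Y_1^{m'}(θ=0.764,φ=5.935) and Σ D·Y over m':
  (+0.6070+0.2054i)·(+0.2247+0.0816i)  (-0.4229+0.0000i)·(+0.3528+0.0000i)  (-0.6070+0.2054i)·(-0.2247+0.0816i)
Y_1^0(R⁻¹ n̂) = +0.090050+0.000000i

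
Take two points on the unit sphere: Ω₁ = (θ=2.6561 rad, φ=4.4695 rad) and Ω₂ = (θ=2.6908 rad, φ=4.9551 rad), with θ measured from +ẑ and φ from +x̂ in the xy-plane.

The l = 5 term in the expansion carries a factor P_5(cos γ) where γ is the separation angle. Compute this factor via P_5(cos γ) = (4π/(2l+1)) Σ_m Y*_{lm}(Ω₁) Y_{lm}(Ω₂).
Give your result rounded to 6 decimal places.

Expand P_5 via completeness: Σ_{m} conj(Y_{5,m}) at Ω₁ times Y_{5,m} at Ω₂ —
  term(m=-5) = -0.00006 - 0.00005j   from Y*(Ω₁)=-0.00962 - 0.00358j, Y(Ω₂)=0.00683 + 0.00255j
  term(m=-4) = -0.00106 - 0.00273j   from Y*(Ω₁)=-0.03472 + 0.05083j, Y(Ω₂)=-0.02687 + 0.03929j
  term(m=-3) = 0.00435 - 0.03797j   from Y*(Ω₁)=0.14139 + 0.15841j, Y(Ω₂)=-0.11979 - 0.13435j
  term(m=-2) = 0.10275 - 0.15032j   from Y*(Ω₁)=0.38872 - 0.20524j, Y(Ω₂)=0.36638 - 0.19327j
  term(m=-1) = 0.18401 - 0.09711j   from Y*(Ω₁)=-0.10419 - 0.42050j, Y(Ω₂)=0.11542 + 0.46619j
  term(m=+0) = 0.00473 + 0.00000j   from Y*(Ω₁)=0.12485 + 0.00000j, Y(Ω₂)=0.03788 + 0.00000j
  term(m=+1) = 0.18401 + 0.09711j   from Y*(Ω₁)=0.10419 - 0.42050j, Y(Ω₂)=-0.11542 + 0.46619j
  term(m=+2) = 0.10275 + 0.15032j   from Y*(Ω₁)=0.38872 + 0.20524j, Y(Ω₂)=0.36638 + 0.19327j
  term(m=+3) = 0.00435 + 0.03797j   from Y*(Ω₁)=-0.14139 + 0.15841j, Y(Ω₂)=0.11979 - 0.13435j
  term(m=+4) = -0.00106 + 0.00273j   from Y*(Ω₁)=-0.03472 - 0.05083j, Y(Ω₂)=-0.02687 - 0.03929j
  term(m=+5) = -0.00006 + 0.00005j   from Y*(Ω₁)=0.00962 - 0.00358j, Y(Ω₂)=-0.00683 + 0.00255j
Σ over m = 0.58470 + 0.00000j; ×(4π/11) → 0.66796 + 0.00000j. Real part: 0.667959

0.667959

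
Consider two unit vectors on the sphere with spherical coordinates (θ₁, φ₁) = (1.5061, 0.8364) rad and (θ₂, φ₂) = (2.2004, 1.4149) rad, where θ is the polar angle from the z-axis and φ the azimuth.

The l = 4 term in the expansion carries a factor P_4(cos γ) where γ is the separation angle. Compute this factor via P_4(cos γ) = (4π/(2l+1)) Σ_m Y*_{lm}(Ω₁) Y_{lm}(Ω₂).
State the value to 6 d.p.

Addition theorem: P_4(cos γ) = (4π/9) Σ_m Y*_{lm}(Ω₁) Y_{lm}(Ω₂), m = −4…4:
  m=-4: (-0.429741, -0.088907) × (0.153319, 0.110288) = (-0.056082, -0.061026)  (running Σ = (-0.056082, -0.061026))
  m=-3: (-0.064864, 0.047532) × (0.175444, -0.347371) = (0.005131, 0.030871)  (running Σ = (-0.050951, -0.030155))
  m=-2: (0.032929, -0.321697) × (-0.296819, -0.095666) = (-0.040550, 0.092336)  (running Σ = (-0.091500, 0.062181))
  m=-1: (-0.060763, -0.067300) × (0.020031, -0.127448) = (-0.009794, 0.006396)  (running Σ = (-0.101295, 0.068577))
  m=0: (0.304157, -0.000000) × (-0.337884, 0.000000) = (-0.102770, 0.000000)  (running Σ = (-0.204065, 0.068577))
  m=1: (0.060763, -0.067300) × (-0.020031, -0.127448) = (-0.009794, -0.006396)  (running Σ = (-0.213859, 0.062181))
  m=2: (0.032929, 0.321697) × (-0.296819, 0.095666) = (-0.040550, -0.092336)  (running Σ = (-0.254409, -0.030155))
  m=3: (0.064864, 0.047532) × (-0.175444, -0.347371) = (0.005131, -0.030871)  (running Σ = (-0.249277, -0.061026))
  m=4: (-0.429741, 0.088907) × (0.153319, -0.110288) = (-0.056082, 0.061026)  (running Σ = (-0.305359, 0.000000))
Total Σ_m = (-0.305359, 0.000000). Multiply by 1.396263: (-0.426362, 0.000000). P_4(cos γ) = -0.426362

-0.426362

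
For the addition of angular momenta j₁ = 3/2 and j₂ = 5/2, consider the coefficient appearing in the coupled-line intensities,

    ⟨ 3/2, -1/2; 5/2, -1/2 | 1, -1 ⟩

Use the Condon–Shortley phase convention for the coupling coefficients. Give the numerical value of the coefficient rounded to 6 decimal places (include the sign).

+0.387298  (= +√(3/20))

triangle: 3!×0!×2!/6! = 12/720
(j±m)!: 1!×2!×2!×3!×0!×2! = 48
prefactor² = (2J+1)×Δ×N² = 12/5
  k=2: +1/(2!×1!×0!×0!×0!×2!) = 1/4
Σ = 1/4  ⇒  CG² = 12/5×(1/4)² = 3/20
CG = +√(3/20) = +0.387298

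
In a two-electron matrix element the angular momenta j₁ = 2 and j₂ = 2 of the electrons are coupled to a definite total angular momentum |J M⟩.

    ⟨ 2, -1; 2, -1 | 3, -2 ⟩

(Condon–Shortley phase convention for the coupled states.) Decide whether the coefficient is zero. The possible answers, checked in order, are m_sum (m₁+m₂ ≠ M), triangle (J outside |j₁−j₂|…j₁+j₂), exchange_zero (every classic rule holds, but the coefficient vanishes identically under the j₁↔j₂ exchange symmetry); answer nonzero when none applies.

exchange_zero

m-sum: m₁+m₂ = -1+(-1) = -2, M = -2  ✓
triangle: |j₁−j₂| = 0 ≤ J = 3 ≤ j₁+j₂ = 4  ✓
exchange: j₁=j₂ and m₁=m₂, and (−1)^(j₁+j₂−J) = (−1)^1 = −1 forces ⟨j₁m₁;j₂m₂|JM⟩ = −⟨j₂m₂;j₁m₁|JM⟩ = −⟨j₁m₁;j₂m₂|JM⟩ ⇒ the coefficient vanishes identically
Racah sum check: Σ_k collapses to 0 ⇒ CG = 0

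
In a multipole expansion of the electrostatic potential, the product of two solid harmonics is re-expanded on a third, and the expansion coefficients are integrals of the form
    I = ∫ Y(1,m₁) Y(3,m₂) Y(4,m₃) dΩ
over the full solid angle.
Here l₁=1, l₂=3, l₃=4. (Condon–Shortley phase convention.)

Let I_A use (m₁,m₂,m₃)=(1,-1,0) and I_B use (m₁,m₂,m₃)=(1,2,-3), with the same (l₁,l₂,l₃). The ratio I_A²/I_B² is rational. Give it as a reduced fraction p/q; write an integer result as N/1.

2/7

l's match ⇒ only the (l;m) 3-j factors differ between A and B.
A: triangle coeff Δ(1,3,4) = 1/252; Σ_t [0,0]: t=0:+1/96 = 1/96; (3j)²=1/42 [(1 3 4; 1 -1 0)], sign=+1
B: triangle coeff Δ(1,3,4) = 1/252; Σ_t [0,0]: t=0:+1/240 = 1/240; (3j)²=1/12 [(1 3 4; 1 2 -3)], sign=-1
I_A²/I_B² = (1/42)/(1/12) = 2/7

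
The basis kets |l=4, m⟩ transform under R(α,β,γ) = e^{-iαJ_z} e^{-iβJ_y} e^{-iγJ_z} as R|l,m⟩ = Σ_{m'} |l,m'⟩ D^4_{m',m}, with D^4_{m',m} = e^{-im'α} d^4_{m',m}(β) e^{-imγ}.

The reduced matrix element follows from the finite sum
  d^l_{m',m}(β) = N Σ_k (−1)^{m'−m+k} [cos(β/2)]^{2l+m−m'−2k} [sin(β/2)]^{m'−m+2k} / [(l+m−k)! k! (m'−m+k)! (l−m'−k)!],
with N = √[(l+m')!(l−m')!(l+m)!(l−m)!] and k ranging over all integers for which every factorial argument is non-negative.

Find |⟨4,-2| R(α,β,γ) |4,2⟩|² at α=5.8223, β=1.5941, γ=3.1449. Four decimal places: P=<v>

First d^4_{-2,2}(β=1.5941), then the phase factors e^{-i(-2)α} and e^{-i(2)γ}:
With c≡cos(β/2)=0.698820 and s≡sin(β/2)=0.715298, N=[2·720·720·2]^{1/2}=1440.000000
k: max(0,(2)−(-2))=4 … min(4+(2),4−(-2))=6
  k=4: (−1)^0·1440.0000/(96)·0.6988^4·0.7153^4 = +0.936482
  k=5: (−1)^1·1440.0000/(120)·0.6988^2·0.7153^6 = -0.784933
  k=6: (−1)^2·1440.0000/(1440)·0.6988^0·0.7153^8 = +0.068532
d^4_{-2,2}(1.5941) = +0.936482 -0.784933 +0.068532 = +0.220081
|D^4_{-2,2}|² = |d^4_{-2,2}(β)|² = (+0.220081)² = 0.048436 (the z-rotation phases have unit modulus)

P=0.0484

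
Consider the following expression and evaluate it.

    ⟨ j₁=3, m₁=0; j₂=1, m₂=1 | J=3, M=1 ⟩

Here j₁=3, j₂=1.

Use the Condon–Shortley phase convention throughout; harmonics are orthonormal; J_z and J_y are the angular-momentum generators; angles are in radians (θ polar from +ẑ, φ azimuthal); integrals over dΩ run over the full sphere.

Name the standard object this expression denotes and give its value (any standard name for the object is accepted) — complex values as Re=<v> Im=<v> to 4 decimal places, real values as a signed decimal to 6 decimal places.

This is a Clebsch–Gordan (vector-coupling) coefficient.
√[7·1!5!1!/8! · 3!3!2!0!4!2!] = √(72)
  +(−1)^1/∏(1,0,2,1,3,0)! = -1/12  (running -1/12)
⟨..|..⟩ = √(72)·(-1/12) = -0.707107

Clebsch–Gordan coefficient, −√(1/2) ≈ -0.707107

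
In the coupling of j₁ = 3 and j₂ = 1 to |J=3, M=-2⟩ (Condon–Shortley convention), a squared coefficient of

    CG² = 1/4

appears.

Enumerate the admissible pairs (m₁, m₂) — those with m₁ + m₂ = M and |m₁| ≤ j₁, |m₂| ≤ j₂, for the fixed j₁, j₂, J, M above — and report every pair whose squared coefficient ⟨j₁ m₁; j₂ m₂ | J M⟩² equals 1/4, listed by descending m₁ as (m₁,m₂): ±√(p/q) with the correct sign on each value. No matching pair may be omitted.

(-3,1): −√(1/4)

Admissible pairs with m₁+m₂ = M = -2: (-3,1), (-2,0), (-1,-1)
  (m₁,m₂)=(-1,-1): CG² = 5/12, CG = +√(5/12)
  (m₁,m₂)=(-2,0): CG² = 1/3, CG = −√(1/3)
  (m₁,m₂)=(-3,1): CG² = 1/4, CG = −√(1/4)   ← matches the target
Pairs with CG² = 1/4: (-3,1): −√(1/4)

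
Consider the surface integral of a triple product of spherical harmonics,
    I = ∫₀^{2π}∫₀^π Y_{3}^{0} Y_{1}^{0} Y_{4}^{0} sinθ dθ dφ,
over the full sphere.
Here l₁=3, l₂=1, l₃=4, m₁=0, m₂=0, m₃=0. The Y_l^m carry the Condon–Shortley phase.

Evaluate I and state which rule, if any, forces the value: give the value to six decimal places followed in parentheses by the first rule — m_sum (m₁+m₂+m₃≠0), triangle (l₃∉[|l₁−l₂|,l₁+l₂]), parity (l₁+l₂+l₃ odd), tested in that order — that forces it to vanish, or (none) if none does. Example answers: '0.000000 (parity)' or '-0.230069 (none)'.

0.246233 (none)

Checks pass: Σm=0; 8 even; l₃=4∈[2,4].
(2·3+1)(2·1+1)(2·4+1) = 189
Δ: 0! 6! 2! / 9! → 1/252
sum: t=0:+1/36 = 1/36
3j²(3 1 4; 0 0 0) = Δ·Π!·Σ² = 4/63  (sign +1)
(m-triple is (0,0,0) — same symbol as above.)
combine: 4πI² = 189·4/63·4/63 = 16/21
take √, sign +1: I = 0.24623252
No selection rule forces the value: the integral is nonzero (none).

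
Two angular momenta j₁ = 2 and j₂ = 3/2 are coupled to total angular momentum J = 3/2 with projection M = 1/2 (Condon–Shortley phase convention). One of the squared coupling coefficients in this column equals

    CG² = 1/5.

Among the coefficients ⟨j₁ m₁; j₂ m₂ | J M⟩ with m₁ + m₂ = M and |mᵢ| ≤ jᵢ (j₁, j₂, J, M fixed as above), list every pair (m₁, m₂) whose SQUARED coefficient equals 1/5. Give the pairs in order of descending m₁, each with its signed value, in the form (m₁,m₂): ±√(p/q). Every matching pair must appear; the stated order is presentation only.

(0,1/2): −√(1/5)

Admissible pairs with m₁+m₂ = M = 1/2: (-1,3/2), (0,1/2), (1,-1/2), (2,-3/2)
  (m₁,m₂)=(2,-3/2): CG² = 2/5, CG = +√(2/5)
  (m₁,m₂)=(1,-1/2): CG² = 0/1, CG = 0
  (m₁,m₂)=(0,1/2): CG² = 1/5, CG = −√(1/5)   ← matches the target
  (m₁,m₂)=(-1,3/2): CG² = 2/5, CG = +√(2/5)
Pairs with CG² = 1/5: (0,1/2): −√(1/5)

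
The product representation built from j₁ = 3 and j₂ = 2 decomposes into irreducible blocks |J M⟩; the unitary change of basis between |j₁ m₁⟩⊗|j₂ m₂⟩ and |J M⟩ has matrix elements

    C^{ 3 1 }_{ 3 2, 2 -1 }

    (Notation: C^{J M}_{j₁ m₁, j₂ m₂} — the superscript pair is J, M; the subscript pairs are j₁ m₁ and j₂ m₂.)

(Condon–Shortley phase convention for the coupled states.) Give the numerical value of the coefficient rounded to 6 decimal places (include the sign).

triangle: 2!·4!·2!/9! = 96/362880
(j±m)!: 5!·1!·1!·3!·4!·2! = 34560
prefactor² = (2J+1)·Δ·N² = 64
  k=0: +1/(0!·2!·1!·1!·3!·1!) = 1/12
  k=1: −1/(1!·1!·0!·0!·4!·2!) = -1/48
Σ = 1/16  ⇒  CG² = 64·(1/16)² = 1/4
CG = +√(1/4) = +0.500000

+√(1/4) ≈ +0.500000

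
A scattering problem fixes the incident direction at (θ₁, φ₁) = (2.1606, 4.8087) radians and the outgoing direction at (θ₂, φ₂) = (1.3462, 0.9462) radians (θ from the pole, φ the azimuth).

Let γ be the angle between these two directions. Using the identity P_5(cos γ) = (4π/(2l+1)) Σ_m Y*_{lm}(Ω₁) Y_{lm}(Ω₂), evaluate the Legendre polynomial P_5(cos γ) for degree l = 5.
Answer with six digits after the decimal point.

0.404848

Addition theorem: P_5(cos γ) = (4π/11) Σ_m Y*_{lm}(Ω₁) Y_{lm}(Ω₂), m = −5…5:
  [-5]  conj(Y_{5,-5})(Ω₁) = +0.085213-0.163059i ; Y_{5,-5}(Ω₂) = +0.007606+0.408631i ; Δ = +0.067279+0.033581i
  [-4]  conj(Y_{5,-4})(Ω₁) = -0.360846-0.146325i ; Y_{5,-4}(Ω₂) = -0.236257+0.177084i ; Δ = +0.111164-0.029330i
  [-3]  conj(Y_{5,-3})(Ω₁) = -0.100941+0.339583i ; Y_{5,-3}(Ω₂) = +0.169358+0.052944i ; Δ = -0.035074+0.052167i
  [-2]  conj(Y_{5,-2})(Ω₁) = -0.045963-0.008965i ; Y_{5,-2}(Ω₂) = +0.096516+0.289691i ; Δ = -0.001839-0.014180i
  [-1]  conj(Y_{5,-1})(Ω₁) = -0.033818+0.350050i ; Y_{5,-1}(Ω₂) = +0.065229-0.090487i ; Δ = +0.029469+0.025894i
  [+0]  conj(Y_{5,0})(Ω₁) = +0.040704-0.000000i ; Y_{5,0}(Ω₂) = +0.304297+0.000000i ; Δ = +0.012386+0.000000i
  [+1]  conj(Y_{5,1})(Ω₁) = +0.033818+0.350050i ; Y_{5,1}(Ω₂) = -0.065229-0.090487i ; Δ = +0.029469-0.025894i
  [+2]  conj(Y_{5,2})(Ω₁) = -0.045963+0.008965i ; Y_{5,2}(Ω₂) = +0.096516-0.289691i ; Δ = -0.001839+0.014180i
  [+3]  conj(Y_{5,3})(Ω₁) = +0.100941+0.339583i ; Y_{5,3}(Ω₂) = -0.169358+0.052944i ; Δ = -0.035074-0.052167i
  [+4]  conj(Y_{5,4})(Ω₁) = -0.360846+0.146325i ; Y_{5,4}(Ω₂) = -0.236257-0.177084i ; Δ = +0.111164+0.029330i
  [+5]  conj(Y_{5,5})(Ω₁) = -0.085213-0.163059i ; Y_{5,5}(Ω₂) = -0.007606+0.408631i ; Δ = +0.067279-0.033581i
Accumulated sum +0.354384+0.000000i; after 4π/(2l+1) scaling, +0.404848+0.000000i ⇒ P_5 = 0.404848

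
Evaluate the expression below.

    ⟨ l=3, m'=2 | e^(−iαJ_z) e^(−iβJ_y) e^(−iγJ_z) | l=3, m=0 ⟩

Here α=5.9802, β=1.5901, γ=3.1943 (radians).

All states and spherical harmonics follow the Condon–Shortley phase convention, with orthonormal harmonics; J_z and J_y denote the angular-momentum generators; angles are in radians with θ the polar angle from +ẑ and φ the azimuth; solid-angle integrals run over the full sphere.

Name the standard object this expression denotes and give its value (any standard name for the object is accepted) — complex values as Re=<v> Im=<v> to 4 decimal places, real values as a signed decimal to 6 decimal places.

This is a Wigner D-matrix element — the rotation-matrix element ⟨l m'| R(α,β,γ) |l m⟩ in the angular-momentum basis.
First d^3_{2,0}(β=1.5901), then the phase factors e^{-i(2)α} and e^{-i(0)γ}:
With c≡cos(β/2)=0.700249 and s≡sin(β/2)=0.713899, N=[120·1·6·6]^{1/2}=65.726707
The bounds max(0,m−m')=0 and min(l+m,l−m')=1 give 2 terms
  k=0: (−1)^2·65.7267/(12)·0.7002^4·0.7139^2 = +0.671188
  k=1: (−1)^3·65.7267/(12)·0.7002^2·0.7139^4 = -0.697609
d^3_{2,0}(1.5901) = +0.671188 -0.697609 = -0.026421
Attach z-rotation phases: D = e^{-i(2)(5.9802)}·(-0.026421)·e^{-i(0)(3.1943)} = -0.021717-0.015048i

Wigner D-matrix element, Re=-0.0217 Im=-0.0150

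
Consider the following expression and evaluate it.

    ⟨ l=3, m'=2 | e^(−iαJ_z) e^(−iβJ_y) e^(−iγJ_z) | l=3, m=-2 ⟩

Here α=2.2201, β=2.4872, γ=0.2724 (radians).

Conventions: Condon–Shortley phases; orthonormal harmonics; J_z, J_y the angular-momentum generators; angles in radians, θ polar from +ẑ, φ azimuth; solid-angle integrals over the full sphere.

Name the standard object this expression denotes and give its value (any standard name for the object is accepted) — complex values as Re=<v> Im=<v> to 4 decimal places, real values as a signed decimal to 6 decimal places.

Wigner D-matrix element, Re=0.2229 Im=-0.2093

This is a Wigner D-matrix element — the rotation-matrix element ⟨l m'| R(α,β,γ) |l m⟩ in the angular-momentum basis.
D^3_{2,-2}(2.2201,2.4872,0.2724) = e^{-i·2·2.2201}·d^3_{2,-2}(2.4872)·e^{-i·-2·0.2724}. Compute d first:
With c≡cos(β/2)=0.321389 and s≡sin(β/2)=0.946947, N=[120·1·1·120]^{1/2}=120.000000
k: max(0,(-2)−(2))=0 … min(3+(-2),3−(2))=1
  k=0: (−1)^4·120.0000/(24)·0.3214^2·0.9469^4 = +0.415275
  k=1: (−1)^5·120.0000/(120)·0.3214^0·0.9469^6 = -0.721032
d^3_{2,-2}(2.4872) = +0.415275 -0.721032 = -0.305757
Phases: e^{-i·(2)·2.2201}=-0.268840+0.963185i, e^{-i·(-2)·0.2724}=+0.855231+0.518247i ⇒ D=+0.222924-0.209266i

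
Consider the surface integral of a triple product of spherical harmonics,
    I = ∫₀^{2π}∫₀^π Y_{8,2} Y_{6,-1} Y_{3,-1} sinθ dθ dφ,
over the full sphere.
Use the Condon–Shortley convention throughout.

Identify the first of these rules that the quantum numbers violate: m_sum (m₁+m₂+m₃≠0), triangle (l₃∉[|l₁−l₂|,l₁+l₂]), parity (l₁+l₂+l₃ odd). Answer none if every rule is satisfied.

Σmᵢ = 0  ✓
l₃∈[|l₁−l₂|,l₁+l₂]=[2,14], have l₃=3  ✓
Σlᵢ = 17 ⇒ odd  ✗

parity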